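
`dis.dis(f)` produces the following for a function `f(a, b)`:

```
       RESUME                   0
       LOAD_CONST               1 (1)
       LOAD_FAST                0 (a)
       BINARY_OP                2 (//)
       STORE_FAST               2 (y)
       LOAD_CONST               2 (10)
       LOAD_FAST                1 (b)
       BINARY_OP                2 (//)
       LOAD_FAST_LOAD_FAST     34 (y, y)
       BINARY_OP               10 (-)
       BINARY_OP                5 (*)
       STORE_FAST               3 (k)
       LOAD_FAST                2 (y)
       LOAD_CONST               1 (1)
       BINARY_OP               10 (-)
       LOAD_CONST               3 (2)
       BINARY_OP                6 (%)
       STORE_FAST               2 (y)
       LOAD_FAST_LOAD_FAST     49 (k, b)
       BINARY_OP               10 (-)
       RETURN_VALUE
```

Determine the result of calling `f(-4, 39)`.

LOAD_CONST → push 1. Stack: [1]
LOAD_FAST a → push -4. Stack: [1, -4]
BINARY_OP // → 1 // -4 = -1. Stack: [-1]
STORE_FAST y → y=-1. Stack: []
LOAD_CONST → push 10. Stack: [10]
LOAD_FAST b → push 39. Stack: [10, 39]
BINARY_OP // → 10 // 39 = 0. Stack: [0]
LOAD_FAST_LOAD_FAST y,y → push -1,-1. Stack: [0, -1, -1]
BINARY_OP - → -1 - -1 = 0. Stack: [0, 0]
BINARY_OP * → 0 * 0 = 0. Stack: [0]
STORE_FAST k → k=0. Stack: []
LOAD_FAST y → push -1. Stack: [-1]
LOAD_CONST → push 1. Stack: [-1, 1]
BINARY_OP - → -1 - 1 = -2. Stack: [-2]
LOAD_CONST → push 2. Stack: [-2, 2]
BINARY_OP % → -2 % 2 = 0. Stack: [0]
STORE_FAST y → y=0. Stack: []
LOAD_FAST_LOAD_FAST k,b → push 0,39. Stack: [0, 39]
BINARY_OP - → 0 - 39 = -39. Stack: [-39]
RETURN_VALUE → return -39.

-39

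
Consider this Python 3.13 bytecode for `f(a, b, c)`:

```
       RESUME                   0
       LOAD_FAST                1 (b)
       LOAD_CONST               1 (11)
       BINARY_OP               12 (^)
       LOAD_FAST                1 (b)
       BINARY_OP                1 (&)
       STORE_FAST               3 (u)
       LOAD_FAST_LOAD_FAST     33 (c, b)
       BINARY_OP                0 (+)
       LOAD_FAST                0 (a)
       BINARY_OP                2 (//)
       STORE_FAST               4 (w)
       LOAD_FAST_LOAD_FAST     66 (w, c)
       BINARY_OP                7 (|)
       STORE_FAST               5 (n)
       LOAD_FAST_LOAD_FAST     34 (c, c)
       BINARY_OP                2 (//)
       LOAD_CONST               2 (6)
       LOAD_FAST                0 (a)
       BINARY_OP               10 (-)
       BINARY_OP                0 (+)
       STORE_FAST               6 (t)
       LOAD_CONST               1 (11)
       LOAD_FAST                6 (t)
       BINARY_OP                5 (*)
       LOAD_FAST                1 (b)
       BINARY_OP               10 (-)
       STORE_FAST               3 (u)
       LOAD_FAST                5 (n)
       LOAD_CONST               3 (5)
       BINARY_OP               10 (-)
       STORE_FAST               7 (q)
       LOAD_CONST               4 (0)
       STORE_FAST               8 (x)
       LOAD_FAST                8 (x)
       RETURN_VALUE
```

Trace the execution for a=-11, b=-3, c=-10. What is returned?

0

LOAD_FAST b → push -3. Stack: [-3]
LOAD_CONST → push 11. Stack: [-3, 11]
BINARY_OP ^ → -3 ^ 11 = -10. Stack: [-10]
LOAD_FAST b → push -3. Stack: [-10, -3]
BINARY_OP & → -10 & -3 = -12. Stack: [-12]
STORE_FAST u → u=-12. Stack: []
LOAD_FAST_LOAD_FAST c,b → push -10,-3. Stack: [-10, -3]
BINARY_OP + → -10 + -3 = -13. Stack: [-13]
LOAD_FAST a → push -11. Stack: [-13, -11]
BINARY_OP // → -13 // -11 = 1. Stack: [1]
STORE_FAST w → w=1. Stack: []
LOAD_FAST_LOAD_FAST w,c → push 1,-10. Stack: [1, -10]
BINARY_OP | → 1 | -10 = -9. Stack: [-9]
STORE_FAST n → n=-9. Stack: []
LOAD_FAST_LOAD_FAST c,c → push -10,-10. Stack: [-10, -10]
BINARY_OP // → -10 // -10 = 1. Stack: [1]
LOAD_CONST → push 6. Stack: [1, 6]
LOAD_FAST a → push -11. Stack: [1, 6, -11]
BINARY_OP - → 6 - -11 = 17. Stack: [1, 17]
BINARY_OP + → 1 + 17 = 18. Stack: [18]
STORE_FAST t → t=18. Stack: []
LOAD_CONST → push 11. Stack: [11]
LOAD_FAST t → push 18. Stack: [11, 18]
BINARY_OP * → 11 * 18 = 198. Stack: [198]
LOAD_FAST b → push -3. Stack: [198, -3]
BINARY_OP - → 198 - -3 = 201. Stack: [201]
STORE_FAST u → u=201. Stack: []
LOAD_FAST n → push -9. Stack: [-9]
LOAD_CONST → push 5. Stack: [-9, 5]
BINARY_OP - → -9 - 5 = -14. Stack: [-14]
STORE_FAST q → q=-14. Stack: []
LOAD_CONST → push 0. Stack: [0]
STORE_FAST x → x=0. Stack: []
LOAD_FAST x → push 0. Stack: [0]
RETURN_VALUE → return 0.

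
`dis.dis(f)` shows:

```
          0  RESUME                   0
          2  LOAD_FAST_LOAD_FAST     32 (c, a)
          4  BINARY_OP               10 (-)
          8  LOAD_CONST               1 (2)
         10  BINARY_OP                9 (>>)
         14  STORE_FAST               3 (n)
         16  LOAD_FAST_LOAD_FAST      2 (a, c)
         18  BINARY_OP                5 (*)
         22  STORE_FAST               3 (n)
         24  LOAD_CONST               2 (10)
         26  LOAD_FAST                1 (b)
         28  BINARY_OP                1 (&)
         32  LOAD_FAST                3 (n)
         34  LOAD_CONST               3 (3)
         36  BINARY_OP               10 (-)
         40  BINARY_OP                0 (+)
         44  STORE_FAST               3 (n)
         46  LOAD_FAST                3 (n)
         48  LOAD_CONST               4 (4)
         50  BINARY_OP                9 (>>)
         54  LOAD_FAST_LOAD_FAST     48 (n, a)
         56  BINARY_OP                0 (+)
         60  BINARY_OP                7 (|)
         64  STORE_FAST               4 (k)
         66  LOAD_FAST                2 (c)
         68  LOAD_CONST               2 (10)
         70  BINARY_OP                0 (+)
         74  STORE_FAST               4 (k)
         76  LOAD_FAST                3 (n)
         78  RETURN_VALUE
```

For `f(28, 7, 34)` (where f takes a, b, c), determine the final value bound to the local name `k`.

LOAD_FAST_LOAD_FAST c,a → push 34,28. Stack: [34, 28]
BINARY_OP - → 34 - 28 = 6. Stack: [6]
LOAD_CONST → push 2. Stack: [6, 2]
BINARY_OP >> → 6 >> 2 = 1. Stack: [1]
STORE_FAST n → n=1. Stack: []
LOAD_FAST_LOAD_FAST a,c → push 28,34. Stack: [28, 34]
BINARY_OP * → 28 * 34 = 952. Stack: [952]
STORE_FAST n → n=952. Stack: []
LOAD_CONST → push 10. Stack: [10]
LOAD_FAST b → push 7. Stack: [10, 7]
BINARY_OP & → 10 & 7 = 2. Stack: [2]
LOAD_FAST n → push 952. Stack: [2, 952]
LOAD_CONST → push 3. Stack: [2, 952, 3]
BINARY_OP - → 952 - 3 = 949. Stack: [2, 949]
BINARY_OP + → 2 + 949 = 951. Stack: [951]
STORE_FAST n → n=951. Stack: []
LOAD_FAST n → push 951. Stack: [951]
LOAD_CONST → push 4. Stack: [951, 4]
BINARY_OP >> → 951 >> 4 = 59. Stack: [59]
LOAD_FAST_LOAD_FAST n,a → push 951,28. Stack: [59, 951, 28]
BINARY_OP + → 951 + 28 = 979. Stack: [59, 979]
BINARY_OP | → 59 | 979 = 1019. Stack: [1019]
STORE_FAST k → k=1019. Stack: []
LOAD_FAST c → push 34. Stack: [34]
LOAD_CONST → push 10. Stack: [34, 10]
BINARY_OP + → 34 + 10 = 44. Stack: [44]
STORE_FAST k → k=44. Stack: []
LOAD_FAST n → push 951. Stack: [951]
RETURN_VALUE → return 951.

44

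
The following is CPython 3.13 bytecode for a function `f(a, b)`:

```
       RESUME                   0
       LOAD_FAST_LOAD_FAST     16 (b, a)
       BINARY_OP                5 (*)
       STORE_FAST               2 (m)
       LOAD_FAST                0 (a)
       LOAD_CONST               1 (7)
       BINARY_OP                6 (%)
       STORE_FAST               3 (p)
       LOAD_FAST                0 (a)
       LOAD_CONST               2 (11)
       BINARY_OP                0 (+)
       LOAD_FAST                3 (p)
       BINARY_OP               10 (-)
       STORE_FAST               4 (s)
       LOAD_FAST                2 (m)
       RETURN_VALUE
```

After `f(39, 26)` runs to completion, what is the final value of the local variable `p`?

4

LOAD_FAST_LOAD_FAST b,a → push 26,39. Stack: [26, 39]
BINARY_OP * → 26 * 39 = 1014. Stack: [1014]
STORE_FAST m → m=1014. Stack: []
LOAD_FAST a → push 39. Stack: [39]
LOAD_CONST → push 7. Stack: [39, 7]
BINARY_OP % → 39 % 7 = 4. Stack: [4]
STORE_FAST p → p=4. Stack: []
LOAD_FAST a → push 39. Stack: [39]
LOAD_CONST → push 11. Stack: [39, 11]
BINARY_OP + → 39 + 11 = 50. Stack: [50]
LOAD_FAST p → push 4. Stack: [50, 4]
BINARY_OP - → 50 - 4 = 46. Stack: [46]
STORE_FAST s → s=46. Stack: []
LOAD_FAST m → push 1014. Stack: [1014]
RETURN_VALUE → return 1014.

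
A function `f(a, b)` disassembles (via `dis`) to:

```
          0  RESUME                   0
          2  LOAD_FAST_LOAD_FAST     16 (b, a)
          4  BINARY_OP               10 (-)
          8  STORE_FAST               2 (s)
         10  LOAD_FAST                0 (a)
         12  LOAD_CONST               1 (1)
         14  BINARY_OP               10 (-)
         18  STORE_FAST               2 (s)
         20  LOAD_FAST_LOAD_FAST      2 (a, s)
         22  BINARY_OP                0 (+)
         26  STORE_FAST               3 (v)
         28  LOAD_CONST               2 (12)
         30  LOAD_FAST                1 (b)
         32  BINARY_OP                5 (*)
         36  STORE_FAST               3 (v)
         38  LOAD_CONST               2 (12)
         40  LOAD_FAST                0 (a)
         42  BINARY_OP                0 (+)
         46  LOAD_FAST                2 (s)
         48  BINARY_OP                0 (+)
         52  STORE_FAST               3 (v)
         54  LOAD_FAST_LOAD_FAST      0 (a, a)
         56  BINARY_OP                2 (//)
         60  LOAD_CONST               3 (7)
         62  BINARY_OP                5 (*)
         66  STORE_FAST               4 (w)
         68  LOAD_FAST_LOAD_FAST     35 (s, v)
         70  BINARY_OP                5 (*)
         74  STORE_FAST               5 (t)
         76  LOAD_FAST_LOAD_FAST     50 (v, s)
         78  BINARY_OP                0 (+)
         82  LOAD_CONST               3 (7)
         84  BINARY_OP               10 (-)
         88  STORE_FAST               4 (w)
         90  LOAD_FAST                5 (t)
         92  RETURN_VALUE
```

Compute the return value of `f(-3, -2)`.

-20

LOAD_FAST_LOAD_FAST b,a → push -2,-3. Stack: [-2, -3]
BINARY_OP - → -2 - -3 = 1. Stack: [1]
STORE_FAST s → s=1. Stack: []
LOAD_FAST a → push -3. Stack: [-3]
LOAD_CONST → push 1. Stack: [-3, 1]
BINARY_OP - → -3 - 1 = -4. Stack: [-4]
STORE_FAST s → s=-4. Stack: []
LOAD_FAST_LOAD_FAST a,s → push -3,-4. Stack: [-3, -4]
BINARY_OP + → -3 + -4 = -7. Stack: [-7]
STORE_FAST v → v=-7. Stack: []
LOAD_CONST → push 12. Stack: [12]
LOAD_FAST b → push -2. Stack: [12, -2]
BINARY_OP * → 12 * -2 = -24. Stack: [-24]
STORE_FAST v → v=-24. Stack: []
LOAD_CONST → push 12. Stack: [12]
LOAD_FAST a → push -3. Stack: [12, -3]
BINARY_OP + → 12 + -3 = 9. Stack: [9]
LOAD_FAST s → push -4. Stack: [9, -4]
BINARY_OP + → 9 + -4 = 5. Stack: [5]
STORE_FAST v → v=5. Stack: []
LOAD_FAST_LOAD_FAST a,a → push -3,-3. Stack: [-3, -3]
BINARY_OP // → -3 // -3 = 1. Stack: [1]
LOAD_CONST → push 7. Stack: [1, 7]
BINARY_OP * → 1 * 7 = 7. Stack: [7]
STORE_FAST w → w=7. Stack: []
LOAD_FAST_LOAD_FAST s,v → push -4,5. Stack: [-4, 5]
BINARY_OP * → -4 * 5 = -20. Stack: [-20]
STORE_FAST t → t=-20. Stack: []
LOAD_FAST_LOAD_FAST v,s → push 5,-4. Stack: [5, -4]
BINARY_OP + → 5 + -4 = 1. Stack: [1]
LOAD_CONST → push 7. Stack: [1, 7]
BINARY_OP - → 1 - 7 = -6. Stack: [-6]
STORE_FAST w → w=-6. Stack: []
LOAD_FAST t → push -20. Stack: [-20]
RETURN_VALUE → return -20.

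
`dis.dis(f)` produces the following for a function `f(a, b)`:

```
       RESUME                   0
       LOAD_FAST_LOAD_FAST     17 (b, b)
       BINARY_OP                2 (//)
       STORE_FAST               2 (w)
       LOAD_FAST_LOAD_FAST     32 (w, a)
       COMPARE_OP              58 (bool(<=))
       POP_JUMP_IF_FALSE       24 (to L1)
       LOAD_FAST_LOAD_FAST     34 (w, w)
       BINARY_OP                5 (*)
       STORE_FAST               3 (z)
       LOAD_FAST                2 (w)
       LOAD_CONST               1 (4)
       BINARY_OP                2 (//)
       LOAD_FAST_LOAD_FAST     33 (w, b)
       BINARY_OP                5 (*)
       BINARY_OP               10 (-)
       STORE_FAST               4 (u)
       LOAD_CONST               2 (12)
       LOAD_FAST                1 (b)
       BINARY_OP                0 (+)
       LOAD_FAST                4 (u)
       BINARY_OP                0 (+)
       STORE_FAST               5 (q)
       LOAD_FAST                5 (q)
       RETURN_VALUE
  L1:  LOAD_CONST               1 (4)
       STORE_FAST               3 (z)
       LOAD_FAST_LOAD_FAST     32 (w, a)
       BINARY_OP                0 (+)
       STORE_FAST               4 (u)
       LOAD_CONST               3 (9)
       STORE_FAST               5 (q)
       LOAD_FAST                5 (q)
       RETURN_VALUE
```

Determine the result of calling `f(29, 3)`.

12

LOAD_FAST_LOAD_FAST b,b → push 3,3. Stack: [3, 3]
BINARY_OP // → 3 // 3 = 1. Stack: [1]
STORE_FAST w → w=1. Stack: []
LOAD_FAST_LOAD_FAST w,a → push 1,29. Stack: [1, 29]
COMPARE_OP bool(<=) → 1 vs 29 = True. Stack: [True]
POP_JUMP_IF_FALSE → pop True; no jump. Stack: []
LOAD_FAST_LOAD_FAST w,w → push 1,1. Stack: [1, 1]
BINARY_OP * → 1 * 1 = 1. Stack: [1]
STORE_FAST z → z=1. Stack: []
LOAD_FAST w → push 1. Stack: [1]
LOAD_CONST → push 4. Stack: [1, 4]
BINARY_OP // → 1 // 4 = 0. Stack: [0]
LOAD_FAST_LOAD_FAST w,b → push 1,3. Stack: [0, 1, 3]
BINARY_OP * → 1 * 3 = 3. Stack: [0, 3]
BINARY_OP - → 0 - 3 = -3. Stack: [-3]
STORE_FAST u → u=-3. Stack: []
LOAD_CONST → push 12. Stack: [12]
LOAD_FAST b → push 3. Stack: [12, 3]
BINARY_OP + → 12 + 3 = 15. Stack: [15]
LOAD_FAST u → push -3. Stack: [15, -3]
BINARY_OP + → 15 + -3 = 12. Stack: [12]
STORE_FAST q → q=12. Stack: []
LOAD_FAST q → push 12. Stack: [12]
RETURN_VALUE → return 12.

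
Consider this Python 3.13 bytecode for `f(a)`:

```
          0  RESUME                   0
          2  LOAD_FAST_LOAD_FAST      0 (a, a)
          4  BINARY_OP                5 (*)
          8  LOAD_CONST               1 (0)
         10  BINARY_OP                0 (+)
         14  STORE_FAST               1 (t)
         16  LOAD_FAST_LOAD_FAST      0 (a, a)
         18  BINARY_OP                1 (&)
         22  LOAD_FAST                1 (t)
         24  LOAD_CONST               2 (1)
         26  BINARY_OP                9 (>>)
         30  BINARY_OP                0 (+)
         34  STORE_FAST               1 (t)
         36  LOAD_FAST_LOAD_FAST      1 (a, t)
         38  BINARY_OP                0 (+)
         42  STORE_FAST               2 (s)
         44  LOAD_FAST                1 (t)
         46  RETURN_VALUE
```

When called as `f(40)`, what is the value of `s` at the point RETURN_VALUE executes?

LOAD_FAST_LOAD_FAST a,a → push 40,40. Stack: [40, 40]
BINARY_OP * → 40 * 40 = 1600. Stack: [1600]
LOAD_CONST → push 0. Stack: [1600, 0]
BINARY_OP + → 1600 + 0 = 1600. Stack: [1600]
STORE_FAST t → t=1600. Stack: []
LOAD_FAST_LOAD_FAST a,a → push 40,40. Stack: [40, 40]
BINARY_OP & → 40 & 40 = 40. Stack: [40]
LOAD_FAST t → push 1600. Stack: [40, 1600]
LOAD_CONST → push 1. Stack: [40, 1600, 1]
BINARY_OP >> → 1600 >> 1 = 800. Stack: [40, 800]
BINARY_OP + → 40 + 800 = 840. Stack: [840]
STORE_FAST t → t=840. Stack: []
LOAD_FAST_LOAD_FAST a,t → push 40,840. Stack: [40, 840]
BINARY_OP + → 40 + 840 = 880. Stack: [880]
STORE_FAST s → s=880. Stack: []
LOAD_FAST t → push 840. Stack: [840]
RETURN_VALUE → return 840.

880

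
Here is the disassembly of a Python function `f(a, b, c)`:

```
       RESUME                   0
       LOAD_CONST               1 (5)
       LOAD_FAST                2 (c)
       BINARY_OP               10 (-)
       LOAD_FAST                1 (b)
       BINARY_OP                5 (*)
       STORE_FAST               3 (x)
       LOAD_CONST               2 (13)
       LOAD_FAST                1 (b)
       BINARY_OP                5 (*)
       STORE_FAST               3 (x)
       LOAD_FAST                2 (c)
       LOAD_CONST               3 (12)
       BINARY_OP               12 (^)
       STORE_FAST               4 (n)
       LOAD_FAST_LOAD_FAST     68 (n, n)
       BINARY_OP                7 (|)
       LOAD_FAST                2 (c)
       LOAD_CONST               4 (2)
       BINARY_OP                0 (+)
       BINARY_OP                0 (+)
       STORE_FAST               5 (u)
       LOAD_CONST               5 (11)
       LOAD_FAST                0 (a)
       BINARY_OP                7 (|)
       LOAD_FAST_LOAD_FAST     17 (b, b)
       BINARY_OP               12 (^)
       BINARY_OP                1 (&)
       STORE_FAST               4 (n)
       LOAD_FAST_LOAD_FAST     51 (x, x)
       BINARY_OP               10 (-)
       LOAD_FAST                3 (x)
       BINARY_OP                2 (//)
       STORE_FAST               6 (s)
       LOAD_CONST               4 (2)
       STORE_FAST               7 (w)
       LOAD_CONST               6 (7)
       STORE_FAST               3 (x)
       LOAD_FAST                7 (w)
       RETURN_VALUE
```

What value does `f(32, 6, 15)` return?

2

LOAD_CONST → push 5. Stack: [5]
LOAD_FAST c → push 15. Stack: [5, 15]
BINARY_OP - → 5 - 15 = -10. Stack: [-10]
LOAD_FAST b → push 6. Stack: [-10, 6]
BINARY_OP * → -10 * 6 = -60. Stack: [-60]
STORE_FAST x → x=-60. Stack: []
LOAD_CONST → push 13. Stack: [13]
LOAD_FAST b → push 6. Stack: [13, 6]
BINARY_OP * → 13 * 6 = 78. Stack: [78]
STORE_FAST x → x=78. Stack: []
LOAD_FAST c → push 15. Stack: [15]
LOAD_CONST → push 12. Stack: [15, 12]
BINARY_OP ^ → 15 ^ 12 = 3. Stack: [3]
STORE_FAST n → n=3. Stack: []
LOAD_FAST_LOAD_FAST n,n → push 3,3. Stack: [3, 3]
BINARY_OP | → 3 | 3 = 3. Stack: [3]
LOAD_FAST c → push 15. Stack: [3, 15]
LOAD_CONST → push 2. Stack: [3, 15, 2]
BINARY_OP + → 15 + 2 = 17. Stack: [3, 17]
BINARY_OP + → 3 + 17 = 20. Stack: [20]
STORE_FAST u → u=20. Stack: []
LOAD_CONST → push 11. Stack: [11]
LOAD_FAST a → push 32. Stack: [11, 32]
BINARY_OP | → 11 | 32 = 43. Stack: [43]
LOAD_FAST_LOAD_FAST b,b → push 6,6. Stack: [43, 6, 6]
BINARY_OP ^ → 6 ^ 6 = 0. Stack: [43, 0]
BINARY_OP & → 43 & 0 = 0. Stack: [0]
STORE_FAST n → n=0. Stack: []
LOAD_FAST_LOAD_FAST x,x → push 78,78. Stack: [78, 78]
BINARY_OP - → 78 - 78 = 0. Stack: [0]
LOAD_FAST x → push 78. Stack: [0, 78]
BINARY_OP // → 0 // 78 = 0. Stack: [0]
STORE_FAST s → s=0. Stack: []
LOAD_CONST → push 2. Stack: [2]
STORE_FAST w → w=2. Stack: []
LOAD_CONST → push 7. Stack: [7]
STORE_FAST x → x=7. Stack: []
LOAD_FAST w → push 2. Stack: [2]
RETURN_VALUE → return 2.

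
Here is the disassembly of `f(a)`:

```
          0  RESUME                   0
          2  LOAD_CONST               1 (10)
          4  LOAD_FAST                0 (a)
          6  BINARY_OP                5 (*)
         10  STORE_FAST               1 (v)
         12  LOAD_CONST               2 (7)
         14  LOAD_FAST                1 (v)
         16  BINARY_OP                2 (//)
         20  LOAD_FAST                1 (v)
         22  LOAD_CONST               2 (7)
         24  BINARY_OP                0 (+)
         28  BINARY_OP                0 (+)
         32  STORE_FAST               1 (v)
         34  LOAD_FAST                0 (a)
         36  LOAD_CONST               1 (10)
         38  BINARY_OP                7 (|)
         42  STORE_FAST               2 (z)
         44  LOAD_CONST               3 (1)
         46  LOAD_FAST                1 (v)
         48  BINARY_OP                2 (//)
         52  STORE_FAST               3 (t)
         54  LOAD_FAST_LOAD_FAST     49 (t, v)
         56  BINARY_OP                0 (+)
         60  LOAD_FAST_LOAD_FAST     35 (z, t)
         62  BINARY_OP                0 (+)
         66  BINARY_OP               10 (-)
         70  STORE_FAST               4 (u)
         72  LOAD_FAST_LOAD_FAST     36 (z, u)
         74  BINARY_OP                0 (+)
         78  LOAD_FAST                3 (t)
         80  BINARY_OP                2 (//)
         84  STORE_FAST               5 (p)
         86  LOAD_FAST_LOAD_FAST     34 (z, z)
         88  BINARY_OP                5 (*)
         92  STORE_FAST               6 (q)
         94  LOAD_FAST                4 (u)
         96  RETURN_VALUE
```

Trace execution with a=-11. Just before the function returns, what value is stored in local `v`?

LOAD_CONST → push 10. Stack: [10]
LOAD_FAST a → push -11. Stack: [10, -11]
BINARY_OP * → 10 * -11 = -110. Stack: [-110]
STORE_FAST v → v=-110. Stack: []
LOAD_CONST → push 7. Stack: [7]
LOAD_FAST v → push -110. Stack: [7, -110]
BINARY_OP // → 7 // -110 = -1. Stack: [-1]
LOAD_FAST v → push -110. Stack: [-1, -110]
LOAD_CONST → push 7. Stack: [-1, -110, 7]
BINARY_OP + → -110 + 7 = -103. Stack: [-1, -103]
BINARY_OP + → -1 + -103 = -104. Stack: [-104]
STORE_FAST v → v=-104. Stack: []
LOAD_FAST a → push -11. Stack: [-11]
LOAD_CONST → push 10. Stack: [-11, 10]
BINARY_OP | → -11 | 10 = -1. Stack: [-1]
STORE_FAST z → z=-1. Stack: []
LOAD_CONST → push 1. Stack: [1]
LOAD_FAST v → push -104. Stack: [1, -104]
BINARY_OP // → 1 // -104 = -1. Stack: [-1]
STORE_FAST t → t=-1. Stack: []
LOAD_FAST_LOAD_FAST t,v → push -1,-104. Stack: [-1, -104]
BINARY_OP + → -1 + -104 = -105. Stack: [-105]
LOAD_FAST_LOAD_FAST z,t → push -1,-1. Stack: [-105, -1, -1]
BINARY_OP + → -1 + -1 = -2. Stack: [-105, -2]
BINARY_OP - → -105 - -2 = -103. Stack: [-103]
STORE_FAST u → u=-103. Stack: []
LOAD_FAST_LOAD_FAST z,u → push -1,-103. Stack: [-1, -103]
BINARY_OP + → -1 + -103 = -104. Stack: [-104]
LOAD_FAST t → push -1. Stack: [-104, -1]
BINARY_OP // → -104 // -1 = 104. Stack: [104]
STORE_FAST p → p=104. Stack: []
LOAD_FAST_LOAD_FAST z,z → push -1,-1. Stack: [-1, -1]
BINARY_OP * → -1 * -1 = 1. Stack: [1]
STORE_FAST q → q=1. Stack: []
LOAD_FAST u → push -103. Stack: [-103]
RETURN_VALUE → return -103.

-104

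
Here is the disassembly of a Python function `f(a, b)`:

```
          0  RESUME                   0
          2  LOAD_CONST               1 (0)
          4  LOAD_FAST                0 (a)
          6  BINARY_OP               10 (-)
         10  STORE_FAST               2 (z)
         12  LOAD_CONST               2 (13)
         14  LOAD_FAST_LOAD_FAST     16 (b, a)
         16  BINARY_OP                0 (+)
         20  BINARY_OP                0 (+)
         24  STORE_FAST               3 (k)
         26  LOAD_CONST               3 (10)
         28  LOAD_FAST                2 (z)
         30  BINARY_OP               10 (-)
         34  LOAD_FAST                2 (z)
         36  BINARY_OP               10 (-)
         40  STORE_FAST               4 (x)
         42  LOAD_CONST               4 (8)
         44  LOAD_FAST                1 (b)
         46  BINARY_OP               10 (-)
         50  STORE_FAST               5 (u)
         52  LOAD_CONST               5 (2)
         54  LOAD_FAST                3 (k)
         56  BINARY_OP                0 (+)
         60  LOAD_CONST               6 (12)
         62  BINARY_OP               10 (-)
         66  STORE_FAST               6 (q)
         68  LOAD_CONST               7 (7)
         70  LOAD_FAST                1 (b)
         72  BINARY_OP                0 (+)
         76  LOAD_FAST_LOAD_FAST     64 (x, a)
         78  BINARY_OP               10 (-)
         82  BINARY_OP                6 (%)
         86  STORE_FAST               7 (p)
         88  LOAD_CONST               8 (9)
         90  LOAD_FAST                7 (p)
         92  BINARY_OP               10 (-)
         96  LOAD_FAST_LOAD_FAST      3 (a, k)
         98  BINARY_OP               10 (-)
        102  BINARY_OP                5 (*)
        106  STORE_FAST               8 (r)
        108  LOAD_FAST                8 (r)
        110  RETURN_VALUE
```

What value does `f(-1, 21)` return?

-272

LOAD_CONST → push 0. Stack: [0]
LOAD_FAST a → push -1. Stack: [0, -1]
BINARY_OP - → 0 - -1 = 1. Stack: [1]
STORE_FAST z → z=1. Stack: []
LOAD_CONST → push 13. Stack: [13]
LOAD_FAST_LOAD_FAST b,a → push 21,-1. Stack: [13, 21, -1]
BINARY_OP + → 21 + -1 = 20. Stack: [13, 20]
BINARY_OP + → 13 + 20 = 33. Stack: [33]
STORE_FAST k → k=33. Stack: []
LOAD_CONST → push 10. Stack: [10]
LOAD_FAST z → push 1. Stack: [10, 1]
BINARY_OP - → 10 - 1 = 9. Stack: [9]
LOAD_FAST z → push 1. Stack: [9, 1]
BINARY_OP - → 9 - 1 = 8. Stack: [8]
STORE_FAST x → x=8. Stack: []
LOAD_CONST → push 8. Stack: [8]
LOAD_FAST b → push 21. Stack: [8, 21]
BINARY_OP - → 8 - 21 = -13. Stack: [-13]
STORE_FAST u → u=-13. Stack: []
LOAD_CONST → push 2. Stack: [2]
LOAD_FAST k → push 33. Stack: [2, 33]
BINARY_OP + → 2 + 33 = 35. Stack: [35]
LOAD_CONST → push 12. Stack: [35, 12]
BINARY_OP - → 35 - 12 = 23. Stack: [23]
STORE_FAST q → q=23. Stack: []
LOAD_CONST → push 7. Stack: [7]
LOAD_FAST b → push 21. Stack: [7, 21]
BINARY_OP + → 7 + 21 = 28. Stack: [28]
LOAD_FAST_LOAD_FAST x,a → push 8,-1. Stack: [28, 8, -1]
BINARY_OP - → 8 - -1 = 9. Stack: [28, 9]
BINARY_OP % → 28 % 9 = 1. Stack: [1]
STORE_FAST p → p=1. Stack: []
LOAD_CONST → push 9. Stack: [9]
LOAD_FAST p → push 1. Stack: [9, 1]
BINARY_OP - → 9 - 1 = 8. Stack: [8]
LOAD_FAST_LOAD_FAST a,k → push -1,33. Stack: [8, -1, 33]
BINARY_OP - → -1 - 33 = -34. Stack: [8, -34]
BINARY_OP * → 8 * -34 = -272. Stack: [-272]
STORE_FAST r → r=-272. Stack: []
LOAD_FAST r → push -272. Stack: [-272]
RETURN_VALUE → return -272.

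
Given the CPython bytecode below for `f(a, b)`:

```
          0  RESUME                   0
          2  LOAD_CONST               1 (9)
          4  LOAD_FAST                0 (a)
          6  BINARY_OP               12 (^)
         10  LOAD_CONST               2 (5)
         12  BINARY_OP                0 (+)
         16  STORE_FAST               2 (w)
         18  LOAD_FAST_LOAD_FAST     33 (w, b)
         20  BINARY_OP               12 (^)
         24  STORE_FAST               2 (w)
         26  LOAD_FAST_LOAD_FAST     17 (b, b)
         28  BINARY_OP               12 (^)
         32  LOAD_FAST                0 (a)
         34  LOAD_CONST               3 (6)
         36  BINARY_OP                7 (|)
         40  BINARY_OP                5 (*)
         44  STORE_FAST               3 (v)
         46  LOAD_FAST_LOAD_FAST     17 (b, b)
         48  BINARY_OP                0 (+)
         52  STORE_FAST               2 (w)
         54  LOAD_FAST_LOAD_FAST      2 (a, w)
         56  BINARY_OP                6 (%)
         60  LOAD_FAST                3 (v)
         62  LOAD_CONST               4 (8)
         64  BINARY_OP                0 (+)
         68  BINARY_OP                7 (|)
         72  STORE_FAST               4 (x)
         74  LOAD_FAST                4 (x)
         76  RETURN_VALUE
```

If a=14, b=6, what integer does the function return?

LOAD_CONST → push 9. Stack: [9]
LOAD_FAST a → push 14. Stack: [9, 14]
BINARY_OP ^ → 9 ^ 14 = 7. Stack: [7]
LOAD_CONST → push 5. Stack: [7, 5]
BINARY_OP + → 7 + 5 = 12. Stack: [12]
STORE_FAST w → w=12. Stack: []
LOAD_FAST_LOAD_FAST w,b → push 12,6. Stack: [12, 6]
BINARY_OP ^ → 12 ^ 6 = 10. Stack: [10]
STORE_FAST w → w=10. Stack: []
LOAD_FAST_LOAD_FAST b,b → push 6,6. Stack: [6, 6]
BINARY_OP ^ → 6 ^ 6 = 0. Stack: [0]
LOAD_FAST a → push 14. Stack: [0, 14]
LOAD_CONST → push 6. Stack: [0, 14, 6]
BINARY_OP | → 14 | 6 = 14. Stack: [0, 14]
BINARY_OP * → 0 * 14 = 0. Stack: [0]
STORE_FAST v → v=0. Stack: []
LOAD_FAST_LOAD_FAST b,b → push 6,6. Stack: [6, 6]
BINARY_OP + → 6 + 6 = 12. Stack: [12]
STORE_FAST w → w=12. Stack: []
LOAD_FAST_LOAD_FAST a,w → push 14,12. Stack: [14, 12]
BINARY_OP % → 14 % 12 = 2. Stack: [2]
LOAD_FAST v → push 0. Stack: [2, 0]
LOAD_CONST → push 8. Stack: [2, 0, 8]
BINARY_OP + → 0 + 8 = 8. Stack: [2, 8]
BINARY_OP | → 2 | 8 = 10. Stack: [10]
STORE_FAST x → x=10. Stack: []
LOAD_FAST x → push 10. Stack: [10]
RETURN_VALUE → return 10.

10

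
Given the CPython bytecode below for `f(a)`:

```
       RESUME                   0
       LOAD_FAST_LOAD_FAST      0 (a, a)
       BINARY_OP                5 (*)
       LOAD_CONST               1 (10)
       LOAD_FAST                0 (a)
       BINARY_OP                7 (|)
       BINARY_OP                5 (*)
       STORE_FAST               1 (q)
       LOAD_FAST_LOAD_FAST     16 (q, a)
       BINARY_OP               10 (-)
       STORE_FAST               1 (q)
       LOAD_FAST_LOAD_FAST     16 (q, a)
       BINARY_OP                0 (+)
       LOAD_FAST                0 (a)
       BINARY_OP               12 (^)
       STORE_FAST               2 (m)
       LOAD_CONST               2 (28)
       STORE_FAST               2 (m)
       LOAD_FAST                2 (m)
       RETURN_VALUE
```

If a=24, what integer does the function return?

LOAD_FAST_LOAD_FAST a,a → push 24,24. Stack: [24, 24]
BINARY_OP * → 24 * 24 = 576. Stack: [576]
LOAD_CONST → push 10. Stack: [576, 10]
LOAD_FAST a → push 24. Stack: [576, 10, 24]
BINARY_OP | → 10 | 24 = 26. Stack: [576, 26]
BINARY_OP * → 576 * 26 = 14976. Stack: [14976]
STORE_FAST q → q=14976. Stack: []
LOAD_FAST_LOAD_FAST q,a → push 14976,24. Stack: [14976, 24]
BINARY_OP - → 14976 - 24 = 14952. Stack: [14952]
STORE_FAST q → q=14952. Stack: []
LOAD_FAST_LOAD_FAST q,a → push 14952,24. Stack: [14952, 24]
BINARY_OP + → 14952 + 24 = 14976. Stack: [14976]
LOAD_FAST a → push 24. Stack: [14976, 24]
BINARY_OP ^ → 14976 ^ 24 = 15000. Stack: [15000]
STORE_FAST m → m=15000. Stack: []
LOAD_CONST → push 28. Stack: [28]
STORE_FAST m → m=28. Stack: []
LOAD_FAST m → push 28. Stack: [28]
RETURN_VALUE → return 28.

28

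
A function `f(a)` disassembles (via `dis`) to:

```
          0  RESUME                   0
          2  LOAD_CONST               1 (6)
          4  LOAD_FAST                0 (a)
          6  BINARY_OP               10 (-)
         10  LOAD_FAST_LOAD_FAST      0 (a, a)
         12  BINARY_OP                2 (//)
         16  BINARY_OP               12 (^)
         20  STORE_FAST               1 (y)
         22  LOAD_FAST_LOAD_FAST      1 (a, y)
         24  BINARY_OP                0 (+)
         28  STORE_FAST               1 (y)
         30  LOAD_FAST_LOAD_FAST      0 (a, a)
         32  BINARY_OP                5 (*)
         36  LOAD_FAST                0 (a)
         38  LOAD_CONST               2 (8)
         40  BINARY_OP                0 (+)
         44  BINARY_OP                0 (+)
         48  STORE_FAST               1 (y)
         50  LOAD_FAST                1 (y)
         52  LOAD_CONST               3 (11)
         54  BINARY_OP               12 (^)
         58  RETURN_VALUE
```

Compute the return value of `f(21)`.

LOAD_CONST → push 6. Stack: [6]
LOAD_FAST a → push 21. Stack: [6, 21]
BINARY_OP - → 6 - 21 = -15. Stack: [-15]
LOAD_FAST_LOAD_FAST a,a → push 21,21. Stack: [-15, 21, 21]
BINARY_OP // → 21 // 21 = 1. Stack: [-15, 1]
BINARY_OP ^ → -15 ^ 1 = -16. Stack: [-16]
STORE_FAST y → y=-16. Stack: []
LOAD_FAST_LOAD_FAST a,y → push 21,-16. Stack: [21, -16]
BINARY_OP + → 21 + -16 = 5. Stack: [5]
STORE_FAST y → y=5. Stack: []
LOAD_FAST_LOAD_FAST a,a → push 21,21. Stack: [21, 21]
BINARY_OP * → 21 * 21 = 441. Stack: [441]
LOAD_FAST a → push 21. Stack: [441, 21]
LOAD_CONST → push 8. Stack: [441, 21, 8]
BINARY_OP + → 21 + 8 = 29. Stack: [441, 29]
BINARY_OP + → 441 + 29 = 470. Stack: [470]
STORE_FAST y → y=470. Stack: []
LOAD_FAST y → push 470. Stack: [470]
LOAD_CONST → push 11. Stack: [470, 11]
BINARY_OP ^ → 470 ^ 11 = 477. Stack: [477]
RETURN_VALUE → return 477.

477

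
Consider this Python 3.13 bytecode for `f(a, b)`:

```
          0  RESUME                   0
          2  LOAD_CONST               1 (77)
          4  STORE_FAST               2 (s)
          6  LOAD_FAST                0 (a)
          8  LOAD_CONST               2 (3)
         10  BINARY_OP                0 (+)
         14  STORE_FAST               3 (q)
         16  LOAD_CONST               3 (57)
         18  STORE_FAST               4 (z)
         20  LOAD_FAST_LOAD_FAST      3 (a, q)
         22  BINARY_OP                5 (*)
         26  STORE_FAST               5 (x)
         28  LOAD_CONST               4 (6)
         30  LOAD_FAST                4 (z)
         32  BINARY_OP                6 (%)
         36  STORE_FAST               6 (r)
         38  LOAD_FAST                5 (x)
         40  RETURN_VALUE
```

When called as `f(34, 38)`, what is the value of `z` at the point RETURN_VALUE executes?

57

LOAD_CONST → push 77. Stack: [77]
STORE_FAST s → s=77. Stack: []
LOAD_FAST a → push 34. Stack: [34]
LOAD_CONST → push 3. Stack: [34, 3]
BINARY_OP + → 34 + 3 = 37. Stack: [37]
STORE_FAST q → q=37. Stack: []
LOAD_CONST → push 57. Stack: [57]
STORE_FAST z → z=57. Stack: []
LOAD_FAST_LOAD_FAST a,q → push 34,37. Stack: [34, 37]
BINARY_OP * → 34 * 37 = 1258. Stack: [1258]
STORE_FAST x → x=1258. Stack: []
LOAD_CONST → push 6. Stack: [6]
LOAD_FAST z → push 57. Stack: [6, 57]
BINARY_OP % → 6 % 57 = 6. Stack: [6]
STORE_FAST r → r=6. Stack: []
LOAD_FAST x → push 1258. Stack: [1258]
RETURN_VALUE → return 1258.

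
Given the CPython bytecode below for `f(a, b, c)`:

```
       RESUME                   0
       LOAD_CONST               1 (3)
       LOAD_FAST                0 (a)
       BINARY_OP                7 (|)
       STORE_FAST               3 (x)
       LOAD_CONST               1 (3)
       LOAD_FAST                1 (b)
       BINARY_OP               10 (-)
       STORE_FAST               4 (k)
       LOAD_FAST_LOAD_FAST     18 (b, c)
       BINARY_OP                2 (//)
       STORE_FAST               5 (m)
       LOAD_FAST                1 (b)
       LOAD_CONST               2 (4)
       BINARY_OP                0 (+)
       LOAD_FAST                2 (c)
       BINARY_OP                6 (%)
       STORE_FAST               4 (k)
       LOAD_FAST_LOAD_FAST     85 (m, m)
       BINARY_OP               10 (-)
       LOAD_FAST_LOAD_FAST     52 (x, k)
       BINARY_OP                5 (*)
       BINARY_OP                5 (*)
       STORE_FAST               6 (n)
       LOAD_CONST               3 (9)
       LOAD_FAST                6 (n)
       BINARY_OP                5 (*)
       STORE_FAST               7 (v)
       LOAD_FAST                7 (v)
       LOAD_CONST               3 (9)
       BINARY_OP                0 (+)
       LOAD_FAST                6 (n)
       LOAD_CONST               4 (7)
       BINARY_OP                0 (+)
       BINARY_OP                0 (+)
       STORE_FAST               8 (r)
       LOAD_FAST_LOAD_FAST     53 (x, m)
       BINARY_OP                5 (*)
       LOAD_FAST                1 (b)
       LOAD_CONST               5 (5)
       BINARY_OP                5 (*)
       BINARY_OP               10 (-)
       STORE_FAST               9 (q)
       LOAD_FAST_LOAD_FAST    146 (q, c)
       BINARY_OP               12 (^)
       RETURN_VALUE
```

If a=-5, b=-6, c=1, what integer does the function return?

61

LOAD_CONST → push 3. Stack: [3]
LOAD_FAST a → push -5. Stack: [3, -5]
BINARY_OP | → 3 | -5 = -5. Stack: [-5]
STORE_FAST x → x=-5. Stack: []
LOAD_CONST → push 3. Stack: [3]
LOAD_FAST b → push -6. Stack: [3, -6]
BINARY_OP - → 3 - -6 = 9. Stack: [9]
STORE_FAST k → k=9. Stack: []
LOAD_FAST_LOAD_FAST b,c → push -6,1. Stack: [-6, 1]
BINARY_OP // → -6 // 1 = -6. Stack: [-6]
STORE_FAST m → m=-6. Stack: []
LOAD_FAST b → push -6. Stack: [-6]
LOAD_CONST → push 4. Stack: [-6, 4]
BINARY_OP + → -6 + 4 = -2. Stack: [-2]
LOAD_FAST c → push 1. Stack: [-2, 1]
BINARY_OP % → -2 % 1 = 0. Stack: [0]
STORE_FAST k → k=0. Stack: []
LOAD_FAST_LOAD_FAST m,m → push -6,-6. Stack: [-6, -6]
BINARY_OP - → -6 - -6 = 0. Stack: [0]
LOAD_FAST_LOAD_FAST x,k → push -5,0. Stack: [0, -5, 0]
BINARY_OP * → -5 * 0 = 0. Stack: [0, 0]
BINARY_OP * → 0 * 0 = 0. Stack: [0]
STORE_FAST n → n=0. Stack: []
LOAD_CONST → push 9. Stack: [9]
LOAD_FAST n → push 0. Stack: [9, 0]
BINARY_OP * → 9 * 0 = 0. Stack: [0]
STORE_FAST v → v=0. Stack: []
LOAD_FAST v → push 0. Stack: [0]
LOAD_CONST → push 9. Stack: [0, 9]
BINARY_OP + → 0 + 9 = 9. Stack: [9]
LOAD_FAST n → push 0. Stack: [9, 0]
LOAD_CONST → push 7. Stack: [9, 0, 7]
BINARY_OP + → 0 + 7 = 7. Stack: [9, 7]
BINARY_OP + → 9 + 7 = 16. Stack: [16]
STORE_FAST r → r=16. Stack: []
LOAD_FAST_LOAD_FAST x,m → push -5,-6. Stack: [-5, -6]
BINARY_OP * → -5 * -6 = 30. Stack: [30]
LOAD_FAST b → push -6. Stack: [30, -6]
LOAD_CONST → push 5. Stack: [30, -6, 5]
BINARY_OP * → -6 * 5 = -30. Stack: [30, -30]
BINARY_OP - → 30 - -30 = 60. Stack: [60]
STORE_FAST q → q=60. Stack: []
LOAD_FAST_LOAD_FAST q,c → push 60,1. Stack: [60, 1]
BINARY_OP ^ → 60 ^ 1 = 61. Stack: [61]
RETURN_VALUE → return 61.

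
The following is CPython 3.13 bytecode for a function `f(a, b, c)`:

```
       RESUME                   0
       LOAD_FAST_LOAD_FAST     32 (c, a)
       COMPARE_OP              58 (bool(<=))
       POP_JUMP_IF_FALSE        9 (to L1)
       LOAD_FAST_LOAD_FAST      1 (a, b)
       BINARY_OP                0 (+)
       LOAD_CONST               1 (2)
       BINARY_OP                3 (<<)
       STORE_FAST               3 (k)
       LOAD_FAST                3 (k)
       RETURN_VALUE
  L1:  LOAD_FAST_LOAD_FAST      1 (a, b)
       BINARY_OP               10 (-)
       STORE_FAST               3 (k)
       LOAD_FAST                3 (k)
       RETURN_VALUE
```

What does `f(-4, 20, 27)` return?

LOAD_FAST_LOAD_FAST c,a → push 27,-4. Stack: [27, -4]
COMPARE_OP bool(<=) → 27 vs -4 = False. Stack: [False]
POP_JUMP_IF_FALSE → pop False; jump. Stack: []
LOAD_FAST_LOAD_FAST a,b → push -4,20. Stack: [-4, 20]
BINARY_OP - → -4 - 20 = -24. Stack: [-24]
STORE_FAST k → k=-24. Stack: []
LOAD_FAST k → push -24. Stack: [-24]
RETURN_VALUE → return -24.

-24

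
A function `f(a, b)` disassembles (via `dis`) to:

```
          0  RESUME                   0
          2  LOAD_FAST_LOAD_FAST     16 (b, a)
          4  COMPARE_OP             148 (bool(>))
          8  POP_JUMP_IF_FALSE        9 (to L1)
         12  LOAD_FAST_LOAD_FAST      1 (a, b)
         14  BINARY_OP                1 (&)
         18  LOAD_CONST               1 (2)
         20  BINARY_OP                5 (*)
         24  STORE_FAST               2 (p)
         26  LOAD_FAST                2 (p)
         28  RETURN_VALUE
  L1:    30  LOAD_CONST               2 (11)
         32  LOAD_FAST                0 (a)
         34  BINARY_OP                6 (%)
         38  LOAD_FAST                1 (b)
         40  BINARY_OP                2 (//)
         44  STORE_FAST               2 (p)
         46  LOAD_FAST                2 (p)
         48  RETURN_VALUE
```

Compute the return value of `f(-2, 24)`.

LOAD_FAST_LOAD_FAST b,a → push 24,-2. Stack: [24, -2]
COMPARE_OP bool(>) → 24 vs -2 = True. Stack: [True]
POP_JUMP_IF_FALSE → pop True; no jump. Stack: []
LOAD_FAST_LOAD_FAST a,b → push -2,24. Stack: [-2, 24]
BINARY_OP & → -2 & 24 = 24. Stack: [24]
LOAD_CONST → push 2. Stack: [24, 2]
BINARY_OP * → 24 * 2 = 48. Stack: [48]
STORE_FAST p → p=48. Stack: []
LOAD_FAST p → push 48. Stack: [48]
RETURN_VALUE → return 48.

48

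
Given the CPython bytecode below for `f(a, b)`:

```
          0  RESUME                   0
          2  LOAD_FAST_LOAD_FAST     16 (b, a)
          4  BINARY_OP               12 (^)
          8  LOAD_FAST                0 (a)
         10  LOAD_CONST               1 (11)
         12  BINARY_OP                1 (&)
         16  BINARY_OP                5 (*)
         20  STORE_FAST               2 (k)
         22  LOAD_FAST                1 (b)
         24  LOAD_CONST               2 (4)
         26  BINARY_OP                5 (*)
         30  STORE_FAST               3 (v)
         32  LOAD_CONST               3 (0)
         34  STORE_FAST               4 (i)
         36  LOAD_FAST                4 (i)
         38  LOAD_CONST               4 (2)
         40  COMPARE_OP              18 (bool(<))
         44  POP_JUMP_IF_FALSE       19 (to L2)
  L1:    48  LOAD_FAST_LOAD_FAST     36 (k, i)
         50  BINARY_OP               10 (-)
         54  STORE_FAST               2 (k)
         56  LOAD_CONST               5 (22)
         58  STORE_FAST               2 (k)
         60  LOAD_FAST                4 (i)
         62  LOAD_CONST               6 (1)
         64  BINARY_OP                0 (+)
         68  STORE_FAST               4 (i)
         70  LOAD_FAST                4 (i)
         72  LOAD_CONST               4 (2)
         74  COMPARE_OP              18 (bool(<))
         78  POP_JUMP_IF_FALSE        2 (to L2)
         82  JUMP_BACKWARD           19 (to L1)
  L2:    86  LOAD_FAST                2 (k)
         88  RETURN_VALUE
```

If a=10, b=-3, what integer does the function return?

LOAD_FAST_LOAD_FAST b,a → push -3,10. Stack: [-3, 10]
BINARY_OP ^ → -3 ^ 10 = -9. Stack: [-9]
LOAD_FAST a → push 10. Stack: [-9, 10]
LOAD_CONST → push 11. Stack: [-9, 10, 11]
BINARY_OP & → 10 & 11 = 10. Stack: [-9, 10]
BINARY_OP * → -9 * 10 = -90. Stack: [-90]
STORE_FAST k → k=-90. Stack: []
LOAD_FAST b → push -3. Stack: [-3]
LOAD_CONST → push 4. Stack: [-3, 4]
BINARY_OP * → -3 * 4 = -12. Stack: [-12]
STORE_FAST v → v=-12. Stack: []
LOAD_CONST → push 0. Stack: [0]
STORE_FAST i → i=0. Stack: []
LOAD_FAST i → push 0. Stack: [0]
LOAD_CONST → push 2. Stack: [0, 2]
COMPARE_OP bool(<) → 0 vs 2 = True. Stack: [True]
POP_JUMP_IF_FALSE → pop True; no jump. Stack: []
LOAD_FAST_LOAD_FAST k,i → push -90,0. Stack: [-90, 0]
BINARY_OP - → -90 - 0 = -90. Stack: [-90]
STORE_FAST k → k=-90. Stack: []
LOAD_CONST → push 22. Stack: [22]
STORE_FAST k → k=22. Stack: []
LOAD_FAST i → push 0. Stack: [0]
LOAD_CONST → push 1. Stack: [0, 1]
BINARY_OP + → 0 + 1 = 1. Stack: [1]
STORE_FAST i → i=1. Stack: []
LOAD_FAST i → push 1. Stack: [1]
LOAD_CONST → push 2. Stack: [1, 2]
COMPARE_OP bool(<) → 1 vs 2 = True. Stack: [True]
POP_JUMP_IF_FALSE → pop True; no jump. Stack: []
LOAD_FAST_LOAD_FAST k,i → push 22,1. Stack: [22, 1]
BINARY_OP - → 22 - 1 = 21. Stack: [21]
STORE_FAST k → k=21. Stack: []
LOAD_CONST → push 22. Stack: [22]
STORE_FAST k → k=22. Stack: []
LOAD_FAST i → push 1. Stack: [1]
LOAD_CONST → push 1. Stack: [1, 1]
BINARY_OP + → 1 + 1 = 2. Stack: [2]
STORE_FAST i → i=2. Stack: []
LOAD_FAST i → push 2. Stack: [2]
LOAD_CONST → push 2. Stack: [2, 2]
COMPARE_OP bool(<) → 2 vs 2 = False. Stack: [False]
POP_JUMP_IF_FALSE → pop False; jump. Stack: []
LOAD_FAST k → push 22. Stack: [22]
RETURN_VALUE → return 22.

22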